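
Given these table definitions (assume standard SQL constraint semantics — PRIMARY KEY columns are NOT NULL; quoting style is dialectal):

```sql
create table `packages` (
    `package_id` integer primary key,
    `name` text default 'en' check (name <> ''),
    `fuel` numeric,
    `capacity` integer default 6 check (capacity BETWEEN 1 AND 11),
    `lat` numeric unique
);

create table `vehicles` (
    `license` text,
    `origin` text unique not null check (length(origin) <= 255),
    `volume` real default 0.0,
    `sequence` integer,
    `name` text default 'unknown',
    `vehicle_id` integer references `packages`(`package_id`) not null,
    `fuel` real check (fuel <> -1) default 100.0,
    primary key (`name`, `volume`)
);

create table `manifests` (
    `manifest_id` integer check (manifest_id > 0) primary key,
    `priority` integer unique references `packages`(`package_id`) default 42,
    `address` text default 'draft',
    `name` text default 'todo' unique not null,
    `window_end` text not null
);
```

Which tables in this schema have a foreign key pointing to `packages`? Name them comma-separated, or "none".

vehicles, manifests

- vehicles.vehicle_id references packages(package_id).
- manifests.priority references packages(package_id).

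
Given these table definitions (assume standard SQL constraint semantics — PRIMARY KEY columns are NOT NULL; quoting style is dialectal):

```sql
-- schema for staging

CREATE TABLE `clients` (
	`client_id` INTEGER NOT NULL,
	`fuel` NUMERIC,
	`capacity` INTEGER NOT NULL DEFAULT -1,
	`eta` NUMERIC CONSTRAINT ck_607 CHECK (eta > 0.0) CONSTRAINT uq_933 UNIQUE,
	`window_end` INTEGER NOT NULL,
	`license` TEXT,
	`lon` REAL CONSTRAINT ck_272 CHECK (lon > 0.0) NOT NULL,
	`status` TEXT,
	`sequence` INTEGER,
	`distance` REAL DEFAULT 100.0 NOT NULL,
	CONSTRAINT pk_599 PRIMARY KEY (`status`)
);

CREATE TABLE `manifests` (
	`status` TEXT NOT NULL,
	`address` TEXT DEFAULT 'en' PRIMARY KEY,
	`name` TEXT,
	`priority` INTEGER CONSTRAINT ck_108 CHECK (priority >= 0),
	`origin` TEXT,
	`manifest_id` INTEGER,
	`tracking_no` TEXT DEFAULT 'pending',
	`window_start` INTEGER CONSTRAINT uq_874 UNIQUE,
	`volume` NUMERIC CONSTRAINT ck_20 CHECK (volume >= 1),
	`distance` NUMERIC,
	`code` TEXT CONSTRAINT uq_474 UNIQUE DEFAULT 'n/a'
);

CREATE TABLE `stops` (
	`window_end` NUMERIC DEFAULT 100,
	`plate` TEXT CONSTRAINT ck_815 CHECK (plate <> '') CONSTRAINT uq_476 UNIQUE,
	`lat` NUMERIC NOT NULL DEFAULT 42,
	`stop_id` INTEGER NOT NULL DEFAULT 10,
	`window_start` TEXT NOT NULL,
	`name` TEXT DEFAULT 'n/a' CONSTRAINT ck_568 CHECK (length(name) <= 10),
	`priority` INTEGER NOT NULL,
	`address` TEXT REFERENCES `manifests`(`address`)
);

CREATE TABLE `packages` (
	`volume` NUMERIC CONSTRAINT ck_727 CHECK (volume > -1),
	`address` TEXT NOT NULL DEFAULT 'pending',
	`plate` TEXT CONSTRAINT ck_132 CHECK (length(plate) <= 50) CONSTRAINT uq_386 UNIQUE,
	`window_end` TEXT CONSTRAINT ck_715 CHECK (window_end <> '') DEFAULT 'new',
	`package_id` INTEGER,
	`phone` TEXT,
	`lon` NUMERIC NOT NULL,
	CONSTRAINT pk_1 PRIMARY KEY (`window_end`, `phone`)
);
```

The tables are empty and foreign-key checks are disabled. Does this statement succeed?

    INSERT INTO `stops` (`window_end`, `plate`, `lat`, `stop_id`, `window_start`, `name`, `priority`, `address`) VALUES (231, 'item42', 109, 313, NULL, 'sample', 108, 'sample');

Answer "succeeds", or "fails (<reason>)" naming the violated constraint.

fails (NOT NULL on window_start)

window_start is explicitly set to NULL, but window_start is declared NOT NULL.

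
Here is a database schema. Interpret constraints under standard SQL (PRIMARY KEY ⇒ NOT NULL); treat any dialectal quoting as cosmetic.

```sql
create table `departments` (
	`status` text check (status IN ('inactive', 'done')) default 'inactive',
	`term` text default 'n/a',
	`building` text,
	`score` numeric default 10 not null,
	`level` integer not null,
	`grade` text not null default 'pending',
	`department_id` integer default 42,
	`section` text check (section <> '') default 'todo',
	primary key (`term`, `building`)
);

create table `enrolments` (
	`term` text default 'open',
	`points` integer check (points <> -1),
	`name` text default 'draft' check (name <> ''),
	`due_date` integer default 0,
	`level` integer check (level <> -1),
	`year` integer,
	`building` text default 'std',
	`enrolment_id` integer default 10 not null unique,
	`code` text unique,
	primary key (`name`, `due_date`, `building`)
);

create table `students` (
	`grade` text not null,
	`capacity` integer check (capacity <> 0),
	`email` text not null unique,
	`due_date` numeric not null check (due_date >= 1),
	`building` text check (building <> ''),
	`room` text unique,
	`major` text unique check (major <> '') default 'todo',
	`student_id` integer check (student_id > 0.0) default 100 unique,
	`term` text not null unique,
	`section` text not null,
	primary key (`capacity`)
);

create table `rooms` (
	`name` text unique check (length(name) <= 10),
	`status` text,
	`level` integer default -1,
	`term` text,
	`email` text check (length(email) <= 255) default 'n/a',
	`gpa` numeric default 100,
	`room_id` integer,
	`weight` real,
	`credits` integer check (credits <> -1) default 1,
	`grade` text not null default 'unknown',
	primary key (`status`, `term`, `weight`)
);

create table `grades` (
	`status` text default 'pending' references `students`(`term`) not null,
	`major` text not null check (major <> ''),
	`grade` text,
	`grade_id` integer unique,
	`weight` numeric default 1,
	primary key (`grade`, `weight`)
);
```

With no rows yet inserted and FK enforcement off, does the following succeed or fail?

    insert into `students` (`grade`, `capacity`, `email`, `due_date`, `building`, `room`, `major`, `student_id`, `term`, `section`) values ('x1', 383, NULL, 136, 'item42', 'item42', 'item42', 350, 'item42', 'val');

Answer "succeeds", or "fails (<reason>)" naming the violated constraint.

email is explicitly set to NULL, but email is declared NOT NULL.

fails (NOT NULL on email)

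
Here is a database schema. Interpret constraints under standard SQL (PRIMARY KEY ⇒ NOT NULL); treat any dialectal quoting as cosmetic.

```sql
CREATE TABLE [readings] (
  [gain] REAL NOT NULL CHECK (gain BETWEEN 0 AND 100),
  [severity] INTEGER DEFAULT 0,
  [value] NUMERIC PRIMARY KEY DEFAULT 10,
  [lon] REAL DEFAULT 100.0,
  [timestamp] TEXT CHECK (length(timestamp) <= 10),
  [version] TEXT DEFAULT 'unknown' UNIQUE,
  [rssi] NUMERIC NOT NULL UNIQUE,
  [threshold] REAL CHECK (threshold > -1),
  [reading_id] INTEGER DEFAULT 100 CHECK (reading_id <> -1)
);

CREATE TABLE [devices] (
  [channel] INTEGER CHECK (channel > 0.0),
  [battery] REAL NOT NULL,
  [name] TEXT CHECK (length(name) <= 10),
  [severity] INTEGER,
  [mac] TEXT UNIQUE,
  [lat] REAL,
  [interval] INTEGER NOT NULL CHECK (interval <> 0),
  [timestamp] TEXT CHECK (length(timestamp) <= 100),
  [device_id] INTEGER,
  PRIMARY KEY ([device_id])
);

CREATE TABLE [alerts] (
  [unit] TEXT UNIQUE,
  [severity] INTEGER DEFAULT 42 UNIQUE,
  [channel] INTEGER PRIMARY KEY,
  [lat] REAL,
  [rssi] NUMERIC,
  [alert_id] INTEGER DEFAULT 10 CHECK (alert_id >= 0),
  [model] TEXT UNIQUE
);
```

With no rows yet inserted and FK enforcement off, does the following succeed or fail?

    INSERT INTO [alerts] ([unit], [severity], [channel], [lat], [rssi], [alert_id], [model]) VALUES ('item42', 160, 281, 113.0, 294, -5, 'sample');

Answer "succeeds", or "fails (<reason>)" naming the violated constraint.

fails (CHECK on alert_id)

The value -5 for alert_id violates CHECK (alert_id >= 0).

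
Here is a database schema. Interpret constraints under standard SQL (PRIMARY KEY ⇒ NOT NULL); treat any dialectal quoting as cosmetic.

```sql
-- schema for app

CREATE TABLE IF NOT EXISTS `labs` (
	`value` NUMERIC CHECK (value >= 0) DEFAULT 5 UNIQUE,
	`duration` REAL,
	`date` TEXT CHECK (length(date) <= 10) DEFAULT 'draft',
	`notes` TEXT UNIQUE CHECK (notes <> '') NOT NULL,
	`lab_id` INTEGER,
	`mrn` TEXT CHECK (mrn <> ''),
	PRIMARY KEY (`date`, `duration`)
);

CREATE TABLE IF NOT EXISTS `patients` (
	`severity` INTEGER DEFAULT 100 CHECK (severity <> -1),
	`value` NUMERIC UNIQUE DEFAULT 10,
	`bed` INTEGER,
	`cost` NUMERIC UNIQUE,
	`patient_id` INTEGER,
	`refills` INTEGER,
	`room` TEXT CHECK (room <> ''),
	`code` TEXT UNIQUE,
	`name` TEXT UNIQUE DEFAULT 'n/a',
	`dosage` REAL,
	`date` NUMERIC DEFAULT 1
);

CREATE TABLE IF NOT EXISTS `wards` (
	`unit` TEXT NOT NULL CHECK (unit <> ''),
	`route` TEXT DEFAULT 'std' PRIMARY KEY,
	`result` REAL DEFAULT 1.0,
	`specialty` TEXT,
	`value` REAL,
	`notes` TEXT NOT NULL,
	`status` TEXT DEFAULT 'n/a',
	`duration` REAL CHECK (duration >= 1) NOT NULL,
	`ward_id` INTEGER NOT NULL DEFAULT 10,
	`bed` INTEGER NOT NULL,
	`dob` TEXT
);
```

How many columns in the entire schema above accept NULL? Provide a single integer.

labs: 3 nullable (value, lab_id, mrn — PK (date, duration) and explicit NOT NULL columns excluded).
patients: 11 nullable (severity, value, bed, cost, patient_id, refills, room, code, name, dosage, date — PK none and explicit NOT NULL columns excluded).
wards: 5 nullable (result, specialty, value, status, dob — PK (route) and explicit NOT NULL columns excluded).
Total: 3 + 11 + 5 = 19.

19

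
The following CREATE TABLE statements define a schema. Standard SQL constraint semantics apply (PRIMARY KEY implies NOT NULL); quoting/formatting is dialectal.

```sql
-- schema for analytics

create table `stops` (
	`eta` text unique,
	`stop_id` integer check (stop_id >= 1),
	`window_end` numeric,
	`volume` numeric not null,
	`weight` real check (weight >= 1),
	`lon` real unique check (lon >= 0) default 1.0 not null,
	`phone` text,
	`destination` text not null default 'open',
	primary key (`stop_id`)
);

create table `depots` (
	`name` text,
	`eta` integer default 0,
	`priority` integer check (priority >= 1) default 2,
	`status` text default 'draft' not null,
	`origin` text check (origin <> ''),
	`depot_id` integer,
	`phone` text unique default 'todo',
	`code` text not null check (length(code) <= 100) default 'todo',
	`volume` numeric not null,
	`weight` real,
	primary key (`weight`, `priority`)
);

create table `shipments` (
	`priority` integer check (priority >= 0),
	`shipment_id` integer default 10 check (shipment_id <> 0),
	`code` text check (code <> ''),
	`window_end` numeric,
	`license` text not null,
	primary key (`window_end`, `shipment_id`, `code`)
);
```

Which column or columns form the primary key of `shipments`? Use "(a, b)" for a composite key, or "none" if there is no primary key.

(window_end, shipment_id, code)

A table-level PRIMARY KEY clause names 3 columns: window_end, shipment_id, code.
This is a composite key — the combination is unique, not each column individually.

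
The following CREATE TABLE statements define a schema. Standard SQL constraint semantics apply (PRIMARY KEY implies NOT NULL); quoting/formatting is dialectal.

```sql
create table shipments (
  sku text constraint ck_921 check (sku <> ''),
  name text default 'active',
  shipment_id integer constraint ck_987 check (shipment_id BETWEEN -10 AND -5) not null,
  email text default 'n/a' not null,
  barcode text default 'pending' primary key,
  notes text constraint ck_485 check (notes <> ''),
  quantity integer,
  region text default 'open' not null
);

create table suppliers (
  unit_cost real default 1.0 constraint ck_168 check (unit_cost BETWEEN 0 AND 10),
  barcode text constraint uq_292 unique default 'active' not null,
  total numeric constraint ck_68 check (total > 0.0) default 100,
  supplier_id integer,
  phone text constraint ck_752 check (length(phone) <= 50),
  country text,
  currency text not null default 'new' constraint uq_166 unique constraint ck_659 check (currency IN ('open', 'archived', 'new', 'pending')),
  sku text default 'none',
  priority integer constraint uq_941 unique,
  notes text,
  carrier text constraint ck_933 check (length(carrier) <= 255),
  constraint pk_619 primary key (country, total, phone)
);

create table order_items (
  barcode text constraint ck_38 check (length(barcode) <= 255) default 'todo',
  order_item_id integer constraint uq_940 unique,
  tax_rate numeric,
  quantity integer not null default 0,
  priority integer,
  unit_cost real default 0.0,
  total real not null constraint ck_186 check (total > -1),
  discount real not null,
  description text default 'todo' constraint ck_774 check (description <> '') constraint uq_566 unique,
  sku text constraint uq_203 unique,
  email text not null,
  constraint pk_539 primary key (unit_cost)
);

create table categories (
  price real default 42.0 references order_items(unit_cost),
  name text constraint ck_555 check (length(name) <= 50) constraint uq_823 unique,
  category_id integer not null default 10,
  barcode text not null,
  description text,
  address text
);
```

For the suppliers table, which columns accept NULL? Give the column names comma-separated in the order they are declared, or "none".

unit_cost, supplier_id, sku, priority, notes, carrier

- unit_cost: CHECK does not forbid NULL (a CHECK constraint passes when its expression is NULL) → nullable.
- barcode: declared NOT NULL → not nullable.
- total: part of the PRIMARY KEY, which implies NOT NULL → not nullable.
- supplier_id: no NOT NULL constraint applies → nullable.
- phone: part of the PRIMARY KEY, which implies NOT NULL → not nullable.
- country: part of the PRIMARY KEY, which implies NOT NULL → not nullable.
- currency: declared NOT NULL → not nullable.
- sku: DEFAULT only fills an omitted column; an explicit NULL is still allowed → nullable.
- priority: UNIQUE does not imply NOT NULL → nullable.
- notes: no NOT NULL constraint applies → nullable.
- carrier: CHECK does not forbid NULL (a CHECK constraint passes when its expression is NULL) → nullable.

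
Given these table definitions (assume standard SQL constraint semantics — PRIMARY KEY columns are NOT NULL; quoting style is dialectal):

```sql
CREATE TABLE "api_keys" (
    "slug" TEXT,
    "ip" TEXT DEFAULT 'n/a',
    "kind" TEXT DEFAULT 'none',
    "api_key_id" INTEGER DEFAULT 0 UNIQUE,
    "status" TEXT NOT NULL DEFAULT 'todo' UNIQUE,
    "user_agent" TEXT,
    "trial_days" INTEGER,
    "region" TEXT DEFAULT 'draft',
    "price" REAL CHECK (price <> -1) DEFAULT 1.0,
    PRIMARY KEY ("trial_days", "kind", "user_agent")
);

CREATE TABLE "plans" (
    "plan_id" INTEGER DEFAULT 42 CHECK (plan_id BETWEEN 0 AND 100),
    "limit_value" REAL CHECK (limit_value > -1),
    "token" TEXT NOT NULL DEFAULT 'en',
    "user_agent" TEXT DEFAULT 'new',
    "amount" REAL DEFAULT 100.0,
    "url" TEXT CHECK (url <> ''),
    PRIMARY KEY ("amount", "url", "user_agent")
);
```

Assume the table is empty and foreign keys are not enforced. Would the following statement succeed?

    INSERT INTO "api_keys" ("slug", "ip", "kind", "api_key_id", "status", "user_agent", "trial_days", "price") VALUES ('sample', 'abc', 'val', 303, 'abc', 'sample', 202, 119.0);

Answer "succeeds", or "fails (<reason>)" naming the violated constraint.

succeeds

NOT NULL columns: kind is supplied; status is supplied; trial_days is supplied; user_agent is supplied.
CHECK constraints: 119.0 satisfies (price <> -1).
No constraint is violated.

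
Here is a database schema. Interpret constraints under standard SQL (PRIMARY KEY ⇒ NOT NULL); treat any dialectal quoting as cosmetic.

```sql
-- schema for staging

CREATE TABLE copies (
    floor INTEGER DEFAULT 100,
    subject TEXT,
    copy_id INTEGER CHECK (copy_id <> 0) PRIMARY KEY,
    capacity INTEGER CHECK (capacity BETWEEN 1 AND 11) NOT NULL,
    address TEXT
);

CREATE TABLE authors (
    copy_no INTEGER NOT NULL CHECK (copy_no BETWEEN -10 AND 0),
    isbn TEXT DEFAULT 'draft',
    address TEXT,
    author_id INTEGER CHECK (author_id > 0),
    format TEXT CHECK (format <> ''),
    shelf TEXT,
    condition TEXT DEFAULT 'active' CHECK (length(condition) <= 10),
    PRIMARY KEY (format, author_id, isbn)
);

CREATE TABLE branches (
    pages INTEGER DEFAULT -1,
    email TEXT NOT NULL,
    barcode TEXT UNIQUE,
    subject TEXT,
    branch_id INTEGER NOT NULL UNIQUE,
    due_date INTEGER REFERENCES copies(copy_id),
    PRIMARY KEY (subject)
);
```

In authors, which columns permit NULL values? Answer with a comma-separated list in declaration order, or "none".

address, shelf, condition

- copy_no: declared NOT NULL → not nullable.
- isbn: part of the PRIMARY KEY, which implies NOT NULL → not nullable.
- address: no NOT NULL constraint applies → nullable.
- author_id: part of the PRIMARY KEY, which implies NOT NULL → not nullable.
- format: part of the PRIMARY KEY, which implies NOT NULL → not nullable.
- shelf: no NOT NULL constraint applies → nullable.
- condition: CHECK does not forbid NULL (a CHECK constraint passes when its expression is NULL) → nullable.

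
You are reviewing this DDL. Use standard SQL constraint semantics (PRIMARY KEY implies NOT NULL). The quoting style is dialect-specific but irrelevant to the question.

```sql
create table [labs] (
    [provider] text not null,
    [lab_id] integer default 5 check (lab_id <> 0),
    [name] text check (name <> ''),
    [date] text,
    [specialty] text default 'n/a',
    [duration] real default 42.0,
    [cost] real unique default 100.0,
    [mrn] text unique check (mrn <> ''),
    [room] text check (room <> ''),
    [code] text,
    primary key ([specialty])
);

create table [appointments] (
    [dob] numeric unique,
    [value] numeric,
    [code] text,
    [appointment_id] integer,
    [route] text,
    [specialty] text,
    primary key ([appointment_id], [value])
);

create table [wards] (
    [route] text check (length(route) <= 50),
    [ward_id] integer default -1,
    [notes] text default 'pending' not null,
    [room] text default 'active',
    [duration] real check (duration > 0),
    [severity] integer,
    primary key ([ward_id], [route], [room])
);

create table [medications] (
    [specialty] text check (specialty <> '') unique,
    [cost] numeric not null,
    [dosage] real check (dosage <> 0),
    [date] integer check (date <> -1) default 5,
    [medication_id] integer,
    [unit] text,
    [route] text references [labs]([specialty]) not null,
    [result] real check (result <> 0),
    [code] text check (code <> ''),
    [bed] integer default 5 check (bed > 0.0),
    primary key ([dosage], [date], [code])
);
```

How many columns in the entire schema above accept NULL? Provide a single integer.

labs: 8 nullable (lab_id, name, date, duration, cost, mrn, room, code — PK (specialty) and explicit NOT NULL columns excluded).
appointments: 4 nullable (dob, code, route, specialty — PK (appointment_id, value) and explicit NOT NULL columns excluded).
wards: 2 nullable (duration, severity — PK (ward_id, route, room) and explicit NOT NULL columns excluded).
medications: 5 nullable (specialty, medication_id, unit, result, bed — PK (dosage, date, code) and explicit NOT NULL columns excluded).
Total: 8 + 4 + 2 + 5 = 19.

19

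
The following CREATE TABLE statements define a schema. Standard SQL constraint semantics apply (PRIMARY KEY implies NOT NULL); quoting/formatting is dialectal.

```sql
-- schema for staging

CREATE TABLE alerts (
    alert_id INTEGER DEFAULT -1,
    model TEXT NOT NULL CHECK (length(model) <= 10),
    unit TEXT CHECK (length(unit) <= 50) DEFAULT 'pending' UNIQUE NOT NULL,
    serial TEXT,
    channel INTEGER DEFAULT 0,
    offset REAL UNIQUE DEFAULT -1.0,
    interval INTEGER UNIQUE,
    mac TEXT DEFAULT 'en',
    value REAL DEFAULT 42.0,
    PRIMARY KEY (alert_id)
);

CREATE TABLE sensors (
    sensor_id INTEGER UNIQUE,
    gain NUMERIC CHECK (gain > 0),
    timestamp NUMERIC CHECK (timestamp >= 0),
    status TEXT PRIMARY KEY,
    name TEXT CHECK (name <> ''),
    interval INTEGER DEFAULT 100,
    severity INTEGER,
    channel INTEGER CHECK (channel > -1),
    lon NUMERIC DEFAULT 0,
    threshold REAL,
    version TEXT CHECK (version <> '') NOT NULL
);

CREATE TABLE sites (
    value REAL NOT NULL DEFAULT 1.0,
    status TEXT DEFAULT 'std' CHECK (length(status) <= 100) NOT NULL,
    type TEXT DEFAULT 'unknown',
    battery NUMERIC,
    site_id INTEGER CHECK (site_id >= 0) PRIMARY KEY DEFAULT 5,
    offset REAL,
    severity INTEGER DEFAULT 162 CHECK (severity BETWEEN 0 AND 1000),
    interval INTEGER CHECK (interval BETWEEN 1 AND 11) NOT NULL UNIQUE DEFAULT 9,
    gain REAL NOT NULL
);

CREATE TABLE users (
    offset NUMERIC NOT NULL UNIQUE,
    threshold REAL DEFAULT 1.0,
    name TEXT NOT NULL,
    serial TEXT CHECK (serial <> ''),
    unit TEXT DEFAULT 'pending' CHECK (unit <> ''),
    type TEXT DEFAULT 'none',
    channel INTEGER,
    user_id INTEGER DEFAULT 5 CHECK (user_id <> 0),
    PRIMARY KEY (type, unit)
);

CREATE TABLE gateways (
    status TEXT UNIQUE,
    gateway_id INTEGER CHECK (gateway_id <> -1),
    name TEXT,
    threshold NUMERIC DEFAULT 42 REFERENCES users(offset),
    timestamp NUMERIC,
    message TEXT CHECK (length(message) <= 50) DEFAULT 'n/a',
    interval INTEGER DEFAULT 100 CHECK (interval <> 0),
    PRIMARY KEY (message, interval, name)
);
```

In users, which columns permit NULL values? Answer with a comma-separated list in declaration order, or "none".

- offset: declared NOT NULL → not nullable.
- threshold: DEFAULT only fills an omitted column; an explicit NULL is still allowed → nullable.
- name: declared NOT NULL → not nullable.
- serial: CHECK does not forbid NULL (a CHECK constraint passes when its expression is NULL) → nullable.
- unit: part of the PRIMARY KEY, which implies NOT NULL → not nullable.
- type: part of the PRIMARY KEY, which implies NOT NULL → not nullable.
- channel: no NOT NULL constraint applies → nullable.
- user_id: CHECK does not forbid NULL (a CHECK constraint passes when its expression is NULL) → nullable.

threshold, serial, channel, user_id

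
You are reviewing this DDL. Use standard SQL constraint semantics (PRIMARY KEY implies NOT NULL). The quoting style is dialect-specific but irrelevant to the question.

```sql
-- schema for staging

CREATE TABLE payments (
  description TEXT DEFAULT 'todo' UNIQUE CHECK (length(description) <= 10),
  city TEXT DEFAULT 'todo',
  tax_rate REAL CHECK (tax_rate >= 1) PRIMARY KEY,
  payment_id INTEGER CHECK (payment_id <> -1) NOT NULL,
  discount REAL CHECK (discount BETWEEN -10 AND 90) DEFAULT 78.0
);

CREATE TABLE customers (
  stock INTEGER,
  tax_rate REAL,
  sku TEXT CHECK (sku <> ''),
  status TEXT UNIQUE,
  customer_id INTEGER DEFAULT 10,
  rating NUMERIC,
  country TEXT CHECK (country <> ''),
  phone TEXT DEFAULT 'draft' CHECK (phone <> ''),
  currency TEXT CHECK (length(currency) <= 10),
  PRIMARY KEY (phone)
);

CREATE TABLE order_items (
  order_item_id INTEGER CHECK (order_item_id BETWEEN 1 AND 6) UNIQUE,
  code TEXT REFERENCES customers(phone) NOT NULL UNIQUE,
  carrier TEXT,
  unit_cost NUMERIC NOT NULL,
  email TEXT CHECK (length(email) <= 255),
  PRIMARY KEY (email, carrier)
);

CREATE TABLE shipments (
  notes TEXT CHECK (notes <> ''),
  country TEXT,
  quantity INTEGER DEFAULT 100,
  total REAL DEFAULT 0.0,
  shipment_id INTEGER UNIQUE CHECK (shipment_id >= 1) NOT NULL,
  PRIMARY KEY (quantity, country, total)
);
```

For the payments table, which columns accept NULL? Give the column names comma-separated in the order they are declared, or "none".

- description: CHECK does not forbid NULL (a CHECK constraint passes when its expression is NULL) → nullable.
- city: DEFAULT only fills an omitted column; an explicit NULL is still allowed → nullable.
- tax_rate: part of the PRIMARY KEY, which implies NOT NULL → not nullable.
- payment_id: declared NOT NULL → not nullable.
- discount: CHECK does not forbid NULL (a CHECK constraint passes when its expression is NULL) → nullable.

description, city, discount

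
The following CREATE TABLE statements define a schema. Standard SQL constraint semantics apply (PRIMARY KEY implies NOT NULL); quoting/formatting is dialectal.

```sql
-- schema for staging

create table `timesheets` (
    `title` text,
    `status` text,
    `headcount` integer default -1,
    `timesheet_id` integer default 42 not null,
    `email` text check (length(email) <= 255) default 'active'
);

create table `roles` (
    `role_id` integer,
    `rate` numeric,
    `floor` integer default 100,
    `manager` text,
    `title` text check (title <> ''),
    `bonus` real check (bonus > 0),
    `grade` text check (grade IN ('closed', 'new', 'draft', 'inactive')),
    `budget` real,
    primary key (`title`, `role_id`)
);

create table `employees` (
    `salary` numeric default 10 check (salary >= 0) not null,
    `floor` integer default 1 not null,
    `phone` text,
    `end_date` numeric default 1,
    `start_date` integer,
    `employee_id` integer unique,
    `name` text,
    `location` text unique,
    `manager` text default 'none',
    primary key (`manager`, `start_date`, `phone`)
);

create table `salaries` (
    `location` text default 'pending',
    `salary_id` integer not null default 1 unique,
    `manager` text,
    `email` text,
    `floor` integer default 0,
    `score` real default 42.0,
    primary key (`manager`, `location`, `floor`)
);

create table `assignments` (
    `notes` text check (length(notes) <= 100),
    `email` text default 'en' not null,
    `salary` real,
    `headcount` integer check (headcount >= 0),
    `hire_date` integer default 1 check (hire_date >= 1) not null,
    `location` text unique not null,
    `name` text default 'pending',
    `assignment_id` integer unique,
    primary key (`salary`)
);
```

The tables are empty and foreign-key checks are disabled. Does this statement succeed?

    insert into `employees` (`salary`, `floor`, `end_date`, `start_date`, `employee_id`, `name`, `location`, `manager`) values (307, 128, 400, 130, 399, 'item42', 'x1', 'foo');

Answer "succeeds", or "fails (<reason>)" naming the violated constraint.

fails (NOT NULL on phone)

phone is omitted from the column list and has no DEFAULT, so it would receive NULL.
But phone is part of the PRIMARY KEY (implied NOT NULL).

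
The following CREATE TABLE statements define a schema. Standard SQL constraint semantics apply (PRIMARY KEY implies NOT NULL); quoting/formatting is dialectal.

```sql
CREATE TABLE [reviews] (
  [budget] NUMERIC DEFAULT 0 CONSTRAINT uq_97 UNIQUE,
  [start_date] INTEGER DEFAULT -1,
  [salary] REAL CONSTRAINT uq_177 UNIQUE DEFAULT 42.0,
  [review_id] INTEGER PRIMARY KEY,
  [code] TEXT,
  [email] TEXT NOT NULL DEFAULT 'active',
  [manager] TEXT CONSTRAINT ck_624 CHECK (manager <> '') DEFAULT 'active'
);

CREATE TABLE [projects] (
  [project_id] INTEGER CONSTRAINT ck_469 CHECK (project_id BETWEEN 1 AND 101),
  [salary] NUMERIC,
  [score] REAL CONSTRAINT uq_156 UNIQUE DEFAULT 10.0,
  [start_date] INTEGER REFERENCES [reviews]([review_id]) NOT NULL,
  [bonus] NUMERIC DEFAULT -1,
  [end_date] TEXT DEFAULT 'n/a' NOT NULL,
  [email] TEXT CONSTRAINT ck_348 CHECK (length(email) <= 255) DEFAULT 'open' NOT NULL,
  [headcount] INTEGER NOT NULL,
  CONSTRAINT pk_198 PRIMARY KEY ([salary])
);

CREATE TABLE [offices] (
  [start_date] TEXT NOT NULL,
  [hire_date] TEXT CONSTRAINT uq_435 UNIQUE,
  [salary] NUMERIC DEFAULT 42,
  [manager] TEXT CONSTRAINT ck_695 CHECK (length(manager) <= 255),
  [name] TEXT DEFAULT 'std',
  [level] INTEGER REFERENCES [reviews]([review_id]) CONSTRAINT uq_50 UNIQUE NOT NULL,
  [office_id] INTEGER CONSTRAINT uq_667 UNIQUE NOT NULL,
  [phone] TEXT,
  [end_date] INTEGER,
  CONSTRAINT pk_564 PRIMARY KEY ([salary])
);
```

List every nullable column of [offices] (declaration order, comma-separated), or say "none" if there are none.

- start_date: declared NOT NULL → not nullable.
- hire_date: UNIQUE does not imply NOT NULL → nullable.
- salary: part of the PRIMARY KEY, which implies NOT NULL → not nullable.
- manager: CHECK does not forbid NULL (a CHECK constraint passes when its expression is NULL) → nullable.
- name: DEFAULT only fills an omitted column; an explicit NULL is still allowed → nullable.
- level: declared NOT NULL → not nullable.
- office_id: declared NOT NULL → not nullable.
- phone: no NOT NULL constraint applies → nullable.
- end_date: no NOT NULL constraint applies → nullable.

hire_date, manager, name, phone, end_date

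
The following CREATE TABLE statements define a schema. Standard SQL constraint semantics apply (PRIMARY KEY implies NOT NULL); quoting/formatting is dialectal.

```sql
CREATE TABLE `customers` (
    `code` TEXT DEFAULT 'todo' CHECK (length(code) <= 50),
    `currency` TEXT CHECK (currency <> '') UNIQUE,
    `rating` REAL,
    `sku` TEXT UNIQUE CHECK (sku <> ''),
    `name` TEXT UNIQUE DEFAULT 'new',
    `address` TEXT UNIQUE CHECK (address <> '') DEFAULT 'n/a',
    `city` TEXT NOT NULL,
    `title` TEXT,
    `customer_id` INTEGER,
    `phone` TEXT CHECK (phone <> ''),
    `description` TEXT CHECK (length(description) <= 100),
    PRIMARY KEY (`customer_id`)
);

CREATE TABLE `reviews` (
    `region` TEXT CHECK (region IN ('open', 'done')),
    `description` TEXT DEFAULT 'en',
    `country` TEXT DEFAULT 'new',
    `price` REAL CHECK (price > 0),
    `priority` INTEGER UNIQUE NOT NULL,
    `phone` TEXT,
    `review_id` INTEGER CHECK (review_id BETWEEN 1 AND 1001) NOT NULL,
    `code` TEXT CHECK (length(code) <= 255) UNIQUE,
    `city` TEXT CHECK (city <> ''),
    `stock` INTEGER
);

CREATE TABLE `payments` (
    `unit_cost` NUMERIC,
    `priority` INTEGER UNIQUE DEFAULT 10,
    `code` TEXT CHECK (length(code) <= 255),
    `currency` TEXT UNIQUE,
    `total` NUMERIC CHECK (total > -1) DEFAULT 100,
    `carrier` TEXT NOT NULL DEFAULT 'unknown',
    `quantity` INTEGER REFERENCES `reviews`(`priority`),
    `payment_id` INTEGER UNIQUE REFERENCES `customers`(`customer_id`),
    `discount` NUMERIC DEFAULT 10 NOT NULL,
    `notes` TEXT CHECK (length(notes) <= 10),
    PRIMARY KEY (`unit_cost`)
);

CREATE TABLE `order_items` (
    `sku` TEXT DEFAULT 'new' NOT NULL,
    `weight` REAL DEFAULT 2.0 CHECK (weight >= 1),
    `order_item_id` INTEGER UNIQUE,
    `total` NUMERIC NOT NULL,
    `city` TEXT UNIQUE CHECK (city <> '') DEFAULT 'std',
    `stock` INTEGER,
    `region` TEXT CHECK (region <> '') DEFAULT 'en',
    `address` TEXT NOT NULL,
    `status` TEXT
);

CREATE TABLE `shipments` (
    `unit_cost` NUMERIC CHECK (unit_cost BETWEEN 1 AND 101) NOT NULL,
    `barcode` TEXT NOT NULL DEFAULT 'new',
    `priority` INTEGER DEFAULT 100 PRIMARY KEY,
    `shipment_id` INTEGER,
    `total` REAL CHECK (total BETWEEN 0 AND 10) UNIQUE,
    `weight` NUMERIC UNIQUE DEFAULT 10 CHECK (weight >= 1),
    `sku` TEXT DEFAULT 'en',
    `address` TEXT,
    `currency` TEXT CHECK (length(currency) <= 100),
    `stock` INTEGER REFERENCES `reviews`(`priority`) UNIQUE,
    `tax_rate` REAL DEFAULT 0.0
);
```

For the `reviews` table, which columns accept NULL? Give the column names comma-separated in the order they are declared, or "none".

- region: CHECK does not forbid NULL (a CHECK constraint passes when its expression is NULL) → nullable.
- description: DEFAULT only fills an omitted column; an explicit NULL is still allowed → nullable.
- country: DEFAULT only fills an omitted column; an explicit NULL is still allowed → nullable.
- price: CHECK does not forbid NULL (a CHECK constraint passes when its expression is NULL) → nullable.
- priority: declared NOT NULL → not nullable.
- phone: no NOT NULL constraint applies → nullable.
- review_id: declared NOT NULL → not nullable.
- code: CHECK does not forbid NULL (a CHECK constraint passes when its expression is NULL) → nullable.
- city: CHECK does not forbid NULL (a CHECK constraint passes when its expression is NULL) → nullable.
- stock: no NOT NULL constraint applies → nullable.

region, description, country, price, phone, code, city, stock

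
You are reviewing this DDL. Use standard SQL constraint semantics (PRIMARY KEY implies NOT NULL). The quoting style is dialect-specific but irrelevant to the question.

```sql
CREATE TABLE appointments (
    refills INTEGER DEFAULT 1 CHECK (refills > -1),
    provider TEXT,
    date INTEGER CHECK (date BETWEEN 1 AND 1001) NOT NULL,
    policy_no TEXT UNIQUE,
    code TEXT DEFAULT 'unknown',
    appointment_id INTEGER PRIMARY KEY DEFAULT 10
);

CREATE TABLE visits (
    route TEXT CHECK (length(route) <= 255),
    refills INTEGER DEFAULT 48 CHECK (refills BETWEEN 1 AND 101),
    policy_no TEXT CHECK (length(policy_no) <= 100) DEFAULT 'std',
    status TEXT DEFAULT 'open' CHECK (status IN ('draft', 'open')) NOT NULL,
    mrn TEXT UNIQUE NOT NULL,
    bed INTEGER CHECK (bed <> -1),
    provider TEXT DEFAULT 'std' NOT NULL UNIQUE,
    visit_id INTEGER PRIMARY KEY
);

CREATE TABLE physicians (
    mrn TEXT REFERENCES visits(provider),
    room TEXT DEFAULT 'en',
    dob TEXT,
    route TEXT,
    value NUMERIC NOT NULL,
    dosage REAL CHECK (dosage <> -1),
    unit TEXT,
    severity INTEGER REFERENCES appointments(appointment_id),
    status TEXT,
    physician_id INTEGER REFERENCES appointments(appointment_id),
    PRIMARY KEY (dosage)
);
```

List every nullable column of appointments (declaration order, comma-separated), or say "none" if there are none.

refills, provider, policy_no, code

- refills: CHECK does not forbid NULL (a CHECK constraint passes when its expression is NULL) → nullable.
- provider: no NOT NULL constraint applies → nullable.
- date: declared NOT NULL → not nullable.
- policy_no: UNIQUE does not imply NOT NULL → nullable.
- code: DEFAULT only fills an omitted column; an explicit NULL is still allowed → nullable.
- appointment_id: part of the PRIMARY KEY, which implies NOT NULL → not nullable.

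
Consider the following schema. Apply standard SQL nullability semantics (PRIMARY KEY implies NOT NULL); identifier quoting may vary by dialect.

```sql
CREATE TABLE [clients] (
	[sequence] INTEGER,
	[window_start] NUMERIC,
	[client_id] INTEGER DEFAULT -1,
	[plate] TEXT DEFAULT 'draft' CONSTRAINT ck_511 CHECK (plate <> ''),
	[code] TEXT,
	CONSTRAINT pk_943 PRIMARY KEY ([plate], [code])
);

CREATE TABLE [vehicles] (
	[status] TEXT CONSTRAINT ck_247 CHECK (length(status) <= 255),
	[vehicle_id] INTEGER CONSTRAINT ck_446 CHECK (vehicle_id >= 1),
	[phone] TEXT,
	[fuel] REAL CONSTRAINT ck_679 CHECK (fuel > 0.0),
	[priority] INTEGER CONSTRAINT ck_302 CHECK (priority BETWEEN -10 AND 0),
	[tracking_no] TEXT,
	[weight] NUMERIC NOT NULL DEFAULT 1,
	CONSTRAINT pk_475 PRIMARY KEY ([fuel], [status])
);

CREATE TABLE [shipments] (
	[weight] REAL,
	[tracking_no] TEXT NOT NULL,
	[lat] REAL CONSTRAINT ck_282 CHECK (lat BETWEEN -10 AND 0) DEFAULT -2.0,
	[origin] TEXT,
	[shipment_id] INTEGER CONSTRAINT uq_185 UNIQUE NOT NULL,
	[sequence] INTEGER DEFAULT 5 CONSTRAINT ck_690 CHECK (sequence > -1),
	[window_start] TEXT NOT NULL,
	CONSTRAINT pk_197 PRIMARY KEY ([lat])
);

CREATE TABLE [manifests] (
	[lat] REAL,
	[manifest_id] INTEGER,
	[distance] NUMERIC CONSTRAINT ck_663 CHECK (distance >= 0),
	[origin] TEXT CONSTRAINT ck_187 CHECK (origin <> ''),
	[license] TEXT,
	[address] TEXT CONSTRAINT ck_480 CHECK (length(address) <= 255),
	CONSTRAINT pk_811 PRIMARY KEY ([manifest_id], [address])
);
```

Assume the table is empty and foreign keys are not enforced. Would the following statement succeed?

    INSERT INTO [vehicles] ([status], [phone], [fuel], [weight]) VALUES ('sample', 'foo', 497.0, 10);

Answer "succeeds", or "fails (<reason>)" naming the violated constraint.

succeeds

NOT NULL columns: fuel is supplied; status is supplied; weight is supplied.
CHECK constraints: 'sample' satisfies (length(status) <= 255); 497.0 satisfies (fuel > 0.0).
No constraint is violated.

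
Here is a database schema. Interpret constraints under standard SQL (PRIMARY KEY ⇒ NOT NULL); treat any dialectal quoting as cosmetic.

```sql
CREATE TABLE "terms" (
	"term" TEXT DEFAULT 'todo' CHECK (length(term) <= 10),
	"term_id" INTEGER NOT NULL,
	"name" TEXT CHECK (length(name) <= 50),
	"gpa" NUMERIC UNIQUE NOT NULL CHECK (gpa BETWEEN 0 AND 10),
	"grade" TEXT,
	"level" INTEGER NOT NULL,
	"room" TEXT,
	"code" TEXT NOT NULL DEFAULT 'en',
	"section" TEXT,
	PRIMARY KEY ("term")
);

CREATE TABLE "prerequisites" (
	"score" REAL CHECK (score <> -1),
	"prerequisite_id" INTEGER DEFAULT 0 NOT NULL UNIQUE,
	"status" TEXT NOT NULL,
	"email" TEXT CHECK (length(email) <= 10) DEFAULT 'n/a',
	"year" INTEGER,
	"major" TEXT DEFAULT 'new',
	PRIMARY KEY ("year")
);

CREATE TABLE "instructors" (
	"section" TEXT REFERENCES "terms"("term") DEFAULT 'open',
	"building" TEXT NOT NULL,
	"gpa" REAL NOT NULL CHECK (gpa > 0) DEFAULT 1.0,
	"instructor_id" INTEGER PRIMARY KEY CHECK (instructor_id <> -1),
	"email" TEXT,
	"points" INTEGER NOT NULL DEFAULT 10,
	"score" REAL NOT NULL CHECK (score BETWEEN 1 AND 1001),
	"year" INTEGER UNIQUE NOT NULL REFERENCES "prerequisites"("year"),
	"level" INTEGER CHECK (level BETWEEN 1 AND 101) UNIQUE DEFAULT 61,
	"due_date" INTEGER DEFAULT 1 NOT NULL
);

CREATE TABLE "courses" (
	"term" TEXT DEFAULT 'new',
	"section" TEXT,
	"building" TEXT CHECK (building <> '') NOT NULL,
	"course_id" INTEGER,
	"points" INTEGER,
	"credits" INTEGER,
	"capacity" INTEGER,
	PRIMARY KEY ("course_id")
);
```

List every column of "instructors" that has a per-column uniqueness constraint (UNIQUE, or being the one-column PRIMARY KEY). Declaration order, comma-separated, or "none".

instructor_id, year, level

- section: no UNIQUE or single-column PK constraint.
- building: no UNIQUE or single-column PK constraint.
- gpa: no UNIQUE or single-column PK constraint.
- instructor_id: single-column PRIMARY KEY → unique.
- email: no UNIQUE or single-column PK constraint.
- points: no UNIQUE or single-column PK constraint.
- score: no UNIQUE or single-column PK constraint.
- year: declared UNIQUE → unique.
- level: declared UNIQUE → unique.
- due_date: no UNIQUE or single-column PK constraint.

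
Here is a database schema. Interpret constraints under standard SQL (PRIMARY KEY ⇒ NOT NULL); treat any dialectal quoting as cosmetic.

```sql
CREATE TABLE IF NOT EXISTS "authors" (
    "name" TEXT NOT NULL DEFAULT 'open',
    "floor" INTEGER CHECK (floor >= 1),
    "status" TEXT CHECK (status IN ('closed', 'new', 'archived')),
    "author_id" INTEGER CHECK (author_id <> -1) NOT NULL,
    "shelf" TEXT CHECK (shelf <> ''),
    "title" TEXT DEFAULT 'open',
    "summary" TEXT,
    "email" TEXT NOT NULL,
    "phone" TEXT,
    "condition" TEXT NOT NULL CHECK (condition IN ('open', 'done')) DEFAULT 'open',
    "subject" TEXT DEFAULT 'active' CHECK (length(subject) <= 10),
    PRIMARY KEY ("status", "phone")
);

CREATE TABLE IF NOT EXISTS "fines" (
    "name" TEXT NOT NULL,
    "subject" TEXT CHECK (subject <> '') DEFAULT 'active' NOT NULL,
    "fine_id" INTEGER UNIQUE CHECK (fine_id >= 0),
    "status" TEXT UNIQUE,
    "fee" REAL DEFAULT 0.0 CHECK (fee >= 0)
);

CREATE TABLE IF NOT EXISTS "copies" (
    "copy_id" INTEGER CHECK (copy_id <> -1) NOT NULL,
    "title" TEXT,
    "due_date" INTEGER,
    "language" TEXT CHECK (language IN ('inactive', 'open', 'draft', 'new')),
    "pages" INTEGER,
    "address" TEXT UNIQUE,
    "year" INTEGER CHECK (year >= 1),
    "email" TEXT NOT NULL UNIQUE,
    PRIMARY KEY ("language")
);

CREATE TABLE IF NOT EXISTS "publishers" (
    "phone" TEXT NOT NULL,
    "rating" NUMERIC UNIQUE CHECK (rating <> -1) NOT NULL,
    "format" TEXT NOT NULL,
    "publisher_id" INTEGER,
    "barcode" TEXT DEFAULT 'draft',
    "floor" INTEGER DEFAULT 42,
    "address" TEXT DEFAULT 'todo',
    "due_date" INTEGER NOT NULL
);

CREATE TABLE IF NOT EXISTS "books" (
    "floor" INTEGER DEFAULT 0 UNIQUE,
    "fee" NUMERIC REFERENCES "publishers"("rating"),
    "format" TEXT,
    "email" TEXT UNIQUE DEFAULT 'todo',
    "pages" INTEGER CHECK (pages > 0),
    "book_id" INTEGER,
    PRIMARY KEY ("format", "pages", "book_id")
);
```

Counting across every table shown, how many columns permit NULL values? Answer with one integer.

authors: 5 nullable (floor, shelf, title, summary, subject — PK (status, phone) and explicit NOT NULL columns excluded).
fines: 3 nullable (fine_id, status, fee — PK none and explicit NOT NULL columns excluded).
copies: 5 nullable (title, due_date, pages, address, year — PK (language) and explicit NOT NULL columns excluded).
publishers: 4 nullable (publisher_id, barcode, floor, address — PK none and explicit NOT NULL columns excluded).
books: 3 nullable (floor, fee, email — PK (format, pages, book_id) and explicit NOT NULL columns excluded).
Total: 5 + 3 + 5 + 4 + 3 = 20.

20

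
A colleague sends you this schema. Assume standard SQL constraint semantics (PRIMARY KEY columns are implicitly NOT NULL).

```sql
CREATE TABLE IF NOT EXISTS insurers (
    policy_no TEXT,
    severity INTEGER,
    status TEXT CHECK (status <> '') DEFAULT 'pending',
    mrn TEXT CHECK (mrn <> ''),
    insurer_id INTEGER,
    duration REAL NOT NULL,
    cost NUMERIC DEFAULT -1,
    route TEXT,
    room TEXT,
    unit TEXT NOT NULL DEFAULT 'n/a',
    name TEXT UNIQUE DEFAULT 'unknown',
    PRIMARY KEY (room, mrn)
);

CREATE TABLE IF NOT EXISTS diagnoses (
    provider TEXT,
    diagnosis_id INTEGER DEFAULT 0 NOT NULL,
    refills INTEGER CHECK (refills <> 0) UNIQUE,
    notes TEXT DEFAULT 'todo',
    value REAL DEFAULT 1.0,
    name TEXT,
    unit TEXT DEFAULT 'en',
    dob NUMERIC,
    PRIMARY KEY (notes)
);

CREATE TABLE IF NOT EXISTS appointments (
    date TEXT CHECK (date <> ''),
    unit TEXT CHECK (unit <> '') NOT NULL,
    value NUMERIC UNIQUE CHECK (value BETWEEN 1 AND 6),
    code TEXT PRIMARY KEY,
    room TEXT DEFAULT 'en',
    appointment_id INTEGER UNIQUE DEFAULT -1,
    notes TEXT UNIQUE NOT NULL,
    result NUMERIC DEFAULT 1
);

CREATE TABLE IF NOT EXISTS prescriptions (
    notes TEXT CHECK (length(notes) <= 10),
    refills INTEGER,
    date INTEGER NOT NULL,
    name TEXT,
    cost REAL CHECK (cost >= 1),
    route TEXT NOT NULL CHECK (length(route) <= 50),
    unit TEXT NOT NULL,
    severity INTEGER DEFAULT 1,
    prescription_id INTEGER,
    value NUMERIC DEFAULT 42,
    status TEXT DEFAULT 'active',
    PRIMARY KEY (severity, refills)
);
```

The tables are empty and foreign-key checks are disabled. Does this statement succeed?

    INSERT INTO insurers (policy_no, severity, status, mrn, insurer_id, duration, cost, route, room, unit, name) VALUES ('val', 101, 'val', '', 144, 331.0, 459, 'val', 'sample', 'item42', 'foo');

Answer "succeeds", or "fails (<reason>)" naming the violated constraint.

The value '' for mrn violates CHECK (mrn <> '').

fails (CHECK on mrn)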